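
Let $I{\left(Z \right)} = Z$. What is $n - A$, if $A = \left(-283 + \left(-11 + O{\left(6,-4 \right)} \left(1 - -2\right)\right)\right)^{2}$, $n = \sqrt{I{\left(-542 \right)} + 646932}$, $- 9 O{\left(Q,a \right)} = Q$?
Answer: $-87616 + \sqrt{646390} \approx -86812.0$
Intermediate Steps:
$O{\left(Q,a \right)} = - \frac{Q}{9}$
$n = \sqrt{646390}$ ($n = \sqrt{-542 + 646932} = \sqrt{646390} \approx 803.98$)
$A = 87616$ ($A = \left(-283 - \left(11 - \left(- \frac{1}{9}\right) 6 \left(1 - -2\right)\right)\right)^{2} = \left(-283 - \left(11 + \frac{2 \left(1 + 2\right)}{3}\right)\right)^{2} = \left(-283 - 13\right)^{2} = \left(-296\right)^{2} = 87616$)
$n - A = \sqrt{646390} - 87616 = -87616 + \sqrt{646390}$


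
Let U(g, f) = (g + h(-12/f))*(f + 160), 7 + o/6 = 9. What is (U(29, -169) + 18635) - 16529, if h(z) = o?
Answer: 1737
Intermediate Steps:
o = 12 (o = -42 + 6*9 = -42 + 54 = 12)
h(z) = 12
U(g, f) = (12 + g)*(160 + f) (U(g, f) = (g + 12)*(f + 160) = (12 + g)*(160 + f))
(U(29, -169) + 18635) - 16529 = ((1920 + 12*(-169) + 160*29 - 169*29) + 18635) - 16529 = ((1920 - 2028 + 4640 - 4901) + 18635) - 16529 = (-369 + 18635) - 16529 = 18266 - 16529 = 1737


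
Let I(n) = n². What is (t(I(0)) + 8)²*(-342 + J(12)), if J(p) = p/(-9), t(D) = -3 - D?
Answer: -25750/3 ≈ -8583.3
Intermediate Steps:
J(p) = -p/9 (J(p) = p*(-⅑) = -p/9)
(t(I(0)) + 8)²*(-342 + J(12)) = ((-3 - 1*0²) + 8)²*(-342 - ⅑*12) = ((-3 - 1*0) + 8)²*(-342 - 4/3) = ((-3 + 0) + 8)²*(-1030/3) = (-3 + 8)²*(-1030/3) = 5²*(-1030/3) = 25*(-1030/3) = -25750/3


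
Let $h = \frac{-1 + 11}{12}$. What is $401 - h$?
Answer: $\frac{2401}{6} \approx 400.17$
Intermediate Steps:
$h = \frac{5}{6}$ ($h = \frac{1}{12} \cdot 10 = \frac{5}{6} \approx 0.83333$)
$401 - h = 401 - \frac{5}{6} = \frac{2401}{6}$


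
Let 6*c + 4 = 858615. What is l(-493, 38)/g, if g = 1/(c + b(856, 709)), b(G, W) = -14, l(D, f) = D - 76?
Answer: -488501863/6 ≈ -8.1417e+7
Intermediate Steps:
l(D, f) = -76 + D
c = 858611/6 (c = -2/3 + (1/6)*858615 = -2/3 + 286205/2 = 858611/6 ≈ 1.4310e+5)
g = 6/858527 (g = 1/(858611/6 - 14) = 1/(858527/6) = 6/858527 ≈ 6.9887e-6)
l(-493, 38)/g = (-76 - 493)/(6/858527) = -569*858527/6 = -488501863/6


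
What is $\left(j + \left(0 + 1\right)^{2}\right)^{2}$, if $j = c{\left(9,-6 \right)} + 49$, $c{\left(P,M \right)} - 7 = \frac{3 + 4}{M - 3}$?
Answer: $\frac{256036}{81} \approx 3160.9$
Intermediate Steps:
$c{\left(P,M \right)} = 7 + \frac{7}{-3 + M}$ ($c{\left(P,M \right)} = 7 + \frac{3 + 4}{M - 3} = 7 + \frac{7}{-3 + M}$)
$j = \frac{497}{9}$ ($j = \frac{7 \left(-2 - 6\right)}{-3 - 6} + 49 = 7 \frac{1}{-9} \left(-8\right) + 49 = 7 \left(- \frac{1}{9}\right) \left(-8\right) + 49 = \frac{56}{9} + 49 = \frac{497}{9} \approx 55.222$)
$\left(j + \left(0 + 1\right)^{2}\right)^{2} = \left(\frac{497}{9} + \left(0 + 1\right)^{2}\right)^{2} = \left(\frac{497}{9} + 1^{2}\right)^{2} = \left(\frac{497}{9} + 1\right)^{2} = \left(\frac{506}{9}\right)^{2} = \frac{256036}{81}$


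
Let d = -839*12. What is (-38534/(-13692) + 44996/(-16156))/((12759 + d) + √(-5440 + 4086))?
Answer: 103636689/9536742244190 - 115537*I*√1354/28610226732570 ≈ 1.0867e-5 - 1.486e-7*I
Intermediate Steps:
d = -10068
(-38534/(-13692) + 44996/(-16156))/((12759 + d) + √(-5440 + 4086)) = (-38534/(-13692) + 44996/(-16156))/((12759 - 10068) + √(-5440 + 4086)) = (-38534*(-1/13692) + 44996*(-1/16156))/(2691 + √(-1354)) = (19267/6846 - 1607/577)/(2691 + I*√1354) = 115537/(3950142*(2691 + I*√1354))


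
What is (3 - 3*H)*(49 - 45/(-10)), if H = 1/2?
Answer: 321/4 ≈ 80.250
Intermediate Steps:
H = ½ ≈ 0.50000
(3 - 3*H)*(49 - 45/(-10)) = (3 - 3*½)*(49 - 45/(-10)) = (3 - 3/2)*(49 - 45*(-⅒)) = 3*(49 + 9/2)/2 = (3/2)*(107/2) = 321/4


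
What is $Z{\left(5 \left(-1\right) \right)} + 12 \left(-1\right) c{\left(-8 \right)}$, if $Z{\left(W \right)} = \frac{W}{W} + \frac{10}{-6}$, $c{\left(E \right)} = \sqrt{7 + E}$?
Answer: $- \frac{2}{3} - 12 i \approx -0.66667 - 12.0 i$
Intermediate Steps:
$Z{\left(W \right)} = - \frac{2}{3}$ ($Z{\left(W \right)} = 1 + 10 \left(- \frac{1}{6}\right) = 1 - \frac{5}{3} = - \frac{2}{3}$)
$Z{\left(5 \left(-1\right) \right)} + 12 \left(-1\right) c{\left(-8 \right)} = - \frac{2}{3} + 12 \left(-1\right) \sqrt{7 - 8} = - \frac{2}{3} - 12 \sqrt{-1} = - \frac{2}{3} - 12 i$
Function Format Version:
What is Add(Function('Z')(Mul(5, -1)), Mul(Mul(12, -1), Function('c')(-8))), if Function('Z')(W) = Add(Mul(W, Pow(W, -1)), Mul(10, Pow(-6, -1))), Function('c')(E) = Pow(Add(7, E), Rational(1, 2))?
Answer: Add(Rational(-2, 3), Mul(-12, I)) ≈ Add(-0.66667, Mul(-12.000, I))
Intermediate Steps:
Function('Z')(W) = Rational(-2, 3) (Function('Z')(W) = Add(1, Mul(10, Rational(-1, 6))) = Add(1, Rational(-5, 3)) = Rational(-2, 3))
Add(Function('Z')(Mul(5, -1)), Mul(Mul(12, -1), Function('c')(-8))) = Add(Rational(-2, 3), Mul(Mul(12, -1), Pow(Add(7, -8), Rational(1, 2)))) = Add(Rational(-2, 3), Mul(-12, Pow(-1, Rational(1, 2)))) = Add(Rational(-2, 3), Mul(-12, I))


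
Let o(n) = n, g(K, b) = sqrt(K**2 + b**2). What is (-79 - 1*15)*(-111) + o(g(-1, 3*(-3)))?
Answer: 10434 + sqrt(82) ≈ 10443.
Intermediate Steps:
(-79 - 1*15)*(-111) + o(g(-1, 3*(-3))) = (-79 - 1*15)*(-111) + sqrt((-1)**2 + (3*(-3))**2) = (-79 - 15)*(-111) + sqrt(1 + (-9)**2) = -94*(-111) + sqrt(1 + 81) = 10434 + sqrt(82)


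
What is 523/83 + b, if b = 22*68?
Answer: 124691/83 ≈ 1502.3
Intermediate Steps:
b = 1496
523/83 + b = 523/83 + 1496 = 124691/83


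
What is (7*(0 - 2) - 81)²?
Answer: 9025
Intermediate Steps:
(7*(0 - 2) - 81)² = (7*(-2) - 81)² = (-14 - 81)² = (-95)² = 9025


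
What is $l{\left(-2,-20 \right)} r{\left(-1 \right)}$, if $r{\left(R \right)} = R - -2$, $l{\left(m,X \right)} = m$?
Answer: $-2$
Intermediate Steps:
$r{\left(R \right)} = 2 + R$ ($r{\left(R \right)} = R + 2 = 2 + R$)
$l{\left(-2,-20 \right)} r{\left(-1 \right)} = - 2 \left(2 - 1\right) = \left(-2\right) 1 = -2$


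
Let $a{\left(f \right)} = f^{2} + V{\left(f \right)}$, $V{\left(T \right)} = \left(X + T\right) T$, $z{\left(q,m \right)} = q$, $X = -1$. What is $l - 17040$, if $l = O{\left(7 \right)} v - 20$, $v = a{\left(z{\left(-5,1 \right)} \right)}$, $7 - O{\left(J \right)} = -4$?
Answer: $-16455$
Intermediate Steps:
$V{\left(T \right)} = T \left(-1 + T\right)$ ($V{\left(T \right)} = \left(-1 + T\right) T = T \left(-1 + T\right)$)
$O{\left(J \right)} = 11$ ($O{\left(J \right)} = 7 - -4 = 7 + 4 = 11$)
$a{\left(f \right)} = f^{2} + f \left(-1 + f\right)$
$v = 55$ ($v = - 5 \left(-1 + 2 \left(-5\right)\right) = - 5 \left(-1 - 10\right) = \left(-5\right) \left(-11\right) = 55$)
$l = 585$ ($l = 11 \cdot 55 - 20 = 605 - 20 = 585$)
$l - 17040 = 585 - 17040 = -16455$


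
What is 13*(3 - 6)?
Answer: -39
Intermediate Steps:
13*(3 - 6) = 13*(-3) = -39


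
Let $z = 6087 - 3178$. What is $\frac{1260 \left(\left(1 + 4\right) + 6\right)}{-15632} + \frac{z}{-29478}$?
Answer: $- \frac{56754821}{57600012} \approx -0.98533$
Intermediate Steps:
$z = 2909$
$\frac{1260 \left(\left(1 + 4\right) + 6\right)}{-15632} + \frac{z}{-29478} = \frac{1260 \left(\left(1 + 4\right) + 6\right)}{-15632} + \frac{2909}{-29478} = 1260 \left(5 + 6\right) \left(- \frac{1}{15632}\right) + 2909 \left(- \frac{1}{29478}\right) = 1260 \cdot 11 \left(- \frac{1}{15632}\right) - \frac{2909}{29478} = 13860 \left(- \frac{1}{15632}\right) - \frac{2909}{29478} = - \frac{3465}{3908} - \frac{2909}{29478} = - \frac{56754821}{57600012}$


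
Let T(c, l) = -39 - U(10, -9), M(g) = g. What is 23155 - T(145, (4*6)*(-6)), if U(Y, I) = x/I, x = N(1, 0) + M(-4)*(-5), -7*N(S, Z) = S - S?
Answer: 208726/9 ≈ 23192.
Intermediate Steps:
N(S, Z) = 0 (N(S, Z) = -(S - S)/7 = -1/7*0 = 0)
x = 20 (x = 0 - 4*(-5) = 0 + 20 = 20)
U(Y, I) = 20/I
T(c, l) = -331/9 (T(c, l) = -39 - 20/(-9) = -39 - 20*(-1)/9 = -39 - 1*(-20/9) = -39 + 20/9 = -331/9)
23155 - T(145, (4*6)*(-6)) = 23155 - 1*(-331/9) = 23155 + 331/9 = 208726/9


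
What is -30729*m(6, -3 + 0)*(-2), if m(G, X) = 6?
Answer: 368748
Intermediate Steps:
-30729*m(6, -3 + 0)*(-2) = -184374*(-2) = -30729*(-12) = 368748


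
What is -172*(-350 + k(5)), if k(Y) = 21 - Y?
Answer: 57448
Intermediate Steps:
-172*(-350 + k(5)) = -172*(-350 + (21 - 1*5)) = -172*(-350 + (21 - 5)) = -172*(-350 + 16) = -172*(-334) = 57448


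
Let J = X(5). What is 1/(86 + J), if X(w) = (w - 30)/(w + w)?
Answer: 2/167 ≈ 0.011976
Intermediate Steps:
X(w) = (-30 + w)/(2*w) (X(w) = (-30 + w)/((2*w)) = (-30 + w)*(1/(2*w)) = (-30 + w)/(2*w))
J = -5/2 (J = (½)*(-30 + 5)/5 = (½)*(⅕)*(-25) = -5/2 ≈ -2.5000)
1/(86 + J) = 1/(86 - 5/2) = 1/(167/2) = 2/167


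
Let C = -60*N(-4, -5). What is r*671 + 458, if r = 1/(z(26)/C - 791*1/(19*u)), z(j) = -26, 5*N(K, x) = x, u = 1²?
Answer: 10598996/23977 ≈ 442.05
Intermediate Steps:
u = 1
N(K, x) = x/5
C = 60 (C = -12*(-5) = -60*(-1) = 60)
r = -570/23977 (r = 1/(-26/60 - 791/(1*19)) = 1/(-26*1/60 - 791/19) = 1/(-13/30 - 791*1/19) = 1/(-13/30 - 791/19) = 1/(-23977/570) = -570/23977 ≈ -0.023773)
r*671 + 458 = -570/23977*671 + 458 = -382470/23977 + 458 = 10598996/23977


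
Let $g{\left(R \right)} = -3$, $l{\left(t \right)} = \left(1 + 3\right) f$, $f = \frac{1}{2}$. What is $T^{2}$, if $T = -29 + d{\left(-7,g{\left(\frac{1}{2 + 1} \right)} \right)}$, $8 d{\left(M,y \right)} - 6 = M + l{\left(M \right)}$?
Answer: $\frac{53361}{64} \approx 833.77$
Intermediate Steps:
$f = \frac{1}{2} \approx 0.5$
$l{\left(t \right)} = 2$ ($l{\left(t \right)} = \left(1 + 3\right) \frac{1}{2} = 4 \cdot \frac{1}{2} = 2$)
$d{\left(M,y \right)} = 1 + \frac{M}{8}$ ($d{\left(M,y \right)} = \frac{3}{4} + \frac{M + 2}{8} = \frac{3}{4} + \frac{2 + M}{8} = \frac{3}{4} + \left(\frac{1}{4} + \frac{M}{8}\right) = 1 + \frac{M}{8}$)
$T = - \frac{231}{8}$ ($T = -29 + \left(1 + \frac{1}{8} \left(-7\right)\right) = -29 + \left(1 - \frac{7}{8}\right) = -29 + \frac{1}{8} = - \frac{231}{8} \approx -28.875$)
$T^{2} = \left(- \frac{231}{8}\right)^{2} = \frac{53361}{64}$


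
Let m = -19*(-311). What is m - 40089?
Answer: -34180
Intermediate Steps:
m = 5909
m - 40089 = 5909 - 40089 = -34180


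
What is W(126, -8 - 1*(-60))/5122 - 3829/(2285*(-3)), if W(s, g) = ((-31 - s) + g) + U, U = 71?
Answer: 9689534/17555655 ≈ 0.55193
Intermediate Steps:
W(s, g) = 40 + g - s (W(s, g) = ((-31 - s) + g) + 71 = (-31 + g - s) + 71 = 40 + g - s)
W(126, -8 - 1*(-60))/5122 - 3829/(2285*(-3)) = (40 + (-8 - 1*(-60)) - 1*126)/5122 - 3829/(2285*(-3)) = (40 + (-8 + 60) - 126)*(1/5122) - 3829/(-6855) = (40 + 52 - 126)*(1/5122) - 3829*(-1/6855) = -34*1/5122 + 3829/6855 = -17/2561 + 3829/6855 = 9689534/17555655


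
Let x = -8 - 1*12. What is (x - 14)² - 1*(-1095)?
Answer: 2251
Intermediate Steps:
x = -20 (x = -8 - 12 = -20)
(x - 14)² - 1*(-1095) = (-20 - 14)² - 1*(-1095) = (-34)² + 1095 = 1156 + 1095 = 2251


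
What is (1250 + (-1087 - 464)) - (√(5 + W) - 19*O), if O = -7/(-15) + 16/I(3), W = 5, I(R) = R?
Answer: -954/5 - √10 ≈ -193.96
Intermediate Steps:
O = 29/5 (O = -7/(-15) + 16/3 = -7*(-1/15) + 16*(⅓) = 7/15 + 16/3 = 29/5 ≈ 5.8000)
(1250 + (-1087 - 464)) - (√(5 + W) - 19*O) = (1250 + (-1087 - 464)) - (√(5 + 5) - 19*29/5) = (1250 - 1551) - (√10 - 551/5) = -301 - (-551/5 + √10) = -301 + (551/5 - √10) = -954/5 - √10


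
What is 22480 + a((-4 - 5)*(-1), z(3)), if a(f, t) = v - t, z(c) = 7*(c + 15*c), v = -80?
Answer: 22064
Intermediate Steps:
z(c) = 112*c (z(c) = 7*(16*c) = 112*c)
a(f, t) = -80 - t
22480 + a((-4 - 5)*(-1), z(3)) = 22480 + (-80 - 112*3) = 22480 + (-80 - 1*336) = 22480 + (-80 - 336) = 22480 - 416 = 22064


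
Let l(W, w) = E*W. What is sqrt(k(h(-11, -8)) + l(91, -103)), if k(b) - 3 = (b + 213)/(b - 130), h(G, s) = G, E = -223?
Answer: 2*I*sqrt(100853493)/141 ≈ 142.45*I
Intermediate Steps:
k(b) = 3 + (213 + b)/(-130 + b) (k(b) = 3 + (b + 213)/(b - 130) = 3 + (213 + b)/(-130 + b))
l(W, w) = -223*W
sqrt(k(h(-11, -8)) + l(91, -103)) = sqrt((-177 + 4*(-11))/(-130 - 11) - 223*91) = sqrt((-177 - 44)/(-141) - 20293) = sqrt(-1/141*(-221) - 20293) = sqrt(221/141 - 20293) = sqrt(-2861092/141) = 2*I*sqrt(100853493)/141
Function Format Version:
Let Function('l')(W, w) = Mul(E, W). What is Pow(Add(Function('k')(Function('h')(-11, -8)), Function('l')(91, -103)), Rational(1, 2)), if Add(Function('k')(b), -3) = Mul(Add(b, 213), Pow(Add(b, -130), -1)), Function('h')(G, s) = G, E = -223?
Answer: Mul(Rational(2, 141), I, Pow(100853493, Rational(1, 2))) ≈ Mul(142.45, I)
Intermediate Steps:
Function('k')(b) = Add(3, Mul(Pow(Add(-130, b), -1), Add(213, b))) (Function('k')(b) = Add(3, Mul(Add(b, 213), Pow(Add(b, -130), -1))) = Add(3, Mul(Add(213, b), Pow(Add(-130, b), -1))) = Add(3, Mul(Pow(Add(-130, b), -1), Add(213, b))))
Function('l')(W, w) = Mul(-223, W)
Pow(Add(Function('k')(Function('h')(-11, -8)), Function('l')(91, -103)), Rational(1, 2)) = Pow(Add(Mul(Pow(Add(-130, -11), -1), Add(-177, Mul(4, -11))), Mul(-223, 91)), Rational(1, 2)) = Pow(Add(Mul(Pow(-141, -1), Add(-177, -44)), -20293), Rational(1, 2)) = Pow(Add(Mul(Rational(-1, 141), -221), -20293), Rational(1, 2)) = Pow(Add(Rational(221, 141), -20293), Rational(1, 2)) = Pow(Rational(-2861092, 141), Rational(1, 2)) = Mul(Rational(2, 141), I, Pow(100853493, Rational(1, 2)))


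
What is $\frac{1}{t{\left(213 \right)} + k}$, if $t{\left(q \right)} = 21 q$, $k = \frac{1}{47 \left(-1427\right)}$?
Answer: $\frac{67069}{299999636} \approx 0.00022356$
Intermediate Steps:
$k = - \frac{1}{67069}$ ($k = \frac{1}{-67069} = - \frac{1}{67069} \approx -1.491 \cdot 10^{-5}$)
$\frac{1}{t{\left(213 \right)} + k} = \frac{1}{21 \cdot 213 - \frac{1}{67069}} = \frac{1}{4473 - \frac{1}{67069}} = \frac{1}{\frac{299999636}{67069}} = \frac{67069}{299999636}$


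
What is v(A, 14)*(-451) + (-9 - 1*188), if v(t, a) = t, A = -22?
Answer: 9725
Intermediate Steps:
v(A, 14)*(-451) + (-9 - 1*188) = -22*(-451) + (-9 - 1*188) = 9922 + (-9 - 188) = 9922 - 197 = 9725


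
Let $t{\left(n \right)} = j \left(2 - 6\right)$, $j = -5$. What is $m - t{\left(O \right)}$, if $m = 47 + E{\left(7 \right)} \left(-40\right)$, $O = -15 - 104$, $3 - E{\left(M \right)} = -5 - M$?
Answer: $-573$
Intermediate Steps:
$E{\left(M \right)} = 8 + M$ ($E{\left(M \right)} = 3 - \left(-5 - M\right) = 3 + \left(5 + M\right) = 8 + M$)
$O = -119$ ($O = -15 - 104 = -119$)
$m = -553$ ($m = 47 + \left(8 + 7\right) \left(-40\right) = 47 + 15 \left(-40\right) = 47 - 600 = -553$)
$t{\left(n \right)} = 20$ ($t{\left(n \right)} = - 5 \left(2 - 6\right) = \left(-5\right) \left(-4\right) = 20$)
$m - t{\left(O \right)} = -553 - 20 = -573$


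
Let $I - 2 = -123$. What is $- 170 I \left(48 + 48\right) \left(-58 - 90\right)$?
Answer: $-292258560$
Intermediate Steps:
$I = -121$ ($I = 2 - 123 = -121$)
$- 170 I \left(48 + 48\right) \left(-58 - 90\right) = \left(-170\right) \left(-121\right) \left(48 + 48\right) \left(-58 - 90\right) = 20570 \cdot 96 \left(-148\right) = 20570 \left(-14208\right) = -292258560$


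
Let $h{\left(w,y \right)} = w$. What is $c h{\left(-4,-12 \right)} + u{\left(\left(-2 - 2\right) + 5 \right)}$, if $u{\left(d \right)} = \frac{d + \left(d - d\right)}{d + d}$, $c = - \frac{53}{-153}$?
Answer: $- \frac{271}{306} \approx -0.88562$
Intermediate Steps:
$c = \frac{53}{153}$ ($c = \left(-53\right) \left(- \frac{1}{153}\right) = \frac{53}{153} \approx 0.34641$)
$u{\left(d \right)} = \frac{1}{2}$ ($u{\left(d \right)} = \frac{d + 0}{2 d} = d \frac{1}{2 d} = \frac{1}{2}$)
$c h{\left(-4,-12 \right)} + u{\left(\left(-2 - 2\right) + 5 \right)} = \frac{53}{153} \left(-4\right) + \frac{1}{2} = - \frac{212}{153} + \frac{1}{2} = - \frac{271}{306}$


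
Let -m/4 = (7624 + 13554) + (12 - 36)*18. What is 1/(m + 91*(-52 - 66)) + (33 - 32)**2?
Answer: 93721/93722 ≈ 0.99999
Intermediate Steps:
m = -82984 (m = -4*((7624 + 13554) + (12 - 36)*18) = -4*(21178 - 24*18) = -4*(21178 - 432) = -4*20746 = -82984)
1/(m + 91*(-52 - 66)) + (33 - 32)**2 = 1/(-82984 + 91*(-52 - 66)) + (33 - 32)**2 = 1/(-82984 + 91*(-118)) + 1**2 = 1/(-82984 - 10738) + 1 = 1/(-93722) + 1 = -1/93722 + 1 = 93721/93722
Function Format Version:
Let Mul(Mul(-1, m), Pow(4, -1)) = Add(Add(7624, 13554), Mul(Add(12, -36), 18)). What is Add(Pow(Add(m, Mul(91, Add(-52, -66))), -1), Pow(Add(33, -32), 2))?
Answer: Rational(93721, 93722) ≈ 0.99999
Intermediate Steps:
m = -82984 (m = Mul(-4, Add(Add(7624, 13554), Mul(Add(12, -36), 18))) = Mul(-4, Add(21178, Mul(-24, 18))) = Mul(-4, Add(21178, -432)) = Mul(-4, 20746) = -82984)
Add(Pow(Add(m, Mul(91, Add(-52, -66))), -1), Pow(Add(33, -32), 2)) = Add(Pow(Add(-82984, Mul(91, Add(-52, -66))), -1), Pow(Add(33, -32), 2)) = Add(Pow(Add(-82984, Mul(91, -118)), -1), Pow(1, 2)) = Add(Pow(Add(-82984, -10738), -1), 1) = Add(Pow(-93722, -1), 1) = Add(Rational(-1, 93722), 1) = Rational(93721, 93722)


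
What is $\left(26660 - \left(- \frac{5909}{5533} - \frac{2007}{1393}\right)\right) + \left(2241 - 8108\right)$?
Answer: $\frac{160280738885}{7707469} \approx 20796.0$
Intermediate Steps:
$\left(26660 - \left(- \frac{5909}{5533} - \frac{2007}{1393}\right)\right) + \left(2241 - 8108\right) = \left(26660 - - \frac{19335968}{7707469}\right) + \left(2241 - 8108\right) = \left(26660 + \left(\frac{5909}{5533} + \frac{2007}{1393}\right)\right) - 5867 = \left(26660 + \frac{19335968}{7707469}\right) - 5867 = \frac{205500459508}{7707469} - 5867 = \frac{160280738885}{7707469}$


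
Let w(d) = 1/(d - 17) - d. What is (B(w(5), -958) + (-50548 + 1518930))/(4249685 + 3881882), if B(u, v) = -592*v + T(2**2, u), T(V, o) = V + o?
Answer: 24426203/97578804 ≈ 0.25032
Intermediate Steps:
w(d) = 1/(-17 + d) - d
B(u, v) = 4 + u - 592*v (B(u, v) = -592*v + (2**2 + u) = -592*v + (4 + u) = 4 + u - 592*v)
(B(w(5), -958) + (-50548 + 1518930))/(4249685 + 3881882) = ((4 + (1 - 1*5**2 + 17*5)/(-17 + 5) - 592*(-958)) + (-50548 + 1518930))/(4249685 + 3881882) = ((4 + (1 - 1*25 + 85)/(-12) + 567136) + 1468382)/8131567 = ((4 - (1 - 25 + 85)/12 + 567136) + 1468382)*(1/8131567) = ((4 - 1/12*61 + 567136) + 1468382)*(1/8131567) = ((4 - 61/12 + 567136) + 1468382)*(1/8131567) = (6805619/12 + 1468382)*(1/8131567) = (24426203/12)*(1/8131567) = 24426203/97578804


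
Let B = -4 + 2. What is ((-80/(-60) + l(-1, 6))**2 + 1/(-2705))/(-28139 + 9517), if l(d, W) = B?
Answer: -10811/453352590 ≈ -2.3847e-5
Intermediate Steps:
B = -2
l(d, W) = -2
((-80/(-60) + l(-1, 6))**2 + 1/(-2705))/(-28139 + 9517) = ((-80/(-60) - 2)**2 + 1/(-2705))/(-28139 + 9517) = ((-80*(-1/60) - 2)**2 - 1/2705)/(-18622) = ((4/3 - 2)**2 - 1/2705)*(-1/18622) = ((-2/3)**2 - 1/2705)*(-1/18622) = (4/9 - 1/2705)*(-1/18622) = (10811/24345)*(-1/18622) = -10811/453352590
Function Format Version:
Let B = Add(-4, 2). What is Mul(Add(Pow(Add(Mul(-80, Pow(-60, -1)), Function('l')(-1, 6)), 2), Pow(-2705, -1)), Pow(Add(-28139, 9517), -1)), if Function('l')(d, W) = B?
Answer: Rational(-10811, 453352590) ≈ -2.3847e-5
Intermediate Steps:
B = -2
Function('l')(d, W) = -2
Mul(Add(Pow(Add(Mul(-80, Pow(-60, -1)), Function('l')(-1, 6)), 2), Pow(-2705, -1)), Pow(Add(-28139, 9517), -1)) = Mul(Add(Pow(Add(Mul(-80, Pow(-60, -1)), -2), 2), Pow(-2705, -1)), Pow(Add(-28139, 9517), -1)) = Mul(Add(Pow(Add(Mul(-80, Rational(-1, 60)), -2), 2), Rational(-1, 2705)), Pow(-18622, -1)) = Mul(Add(Pow(Add(Rational(4, 3), -2), 2), Rational(-1, 2705)), Rational(-1, 18622)) = Mul(Add(Pow(Rational(-2, 3), 2), Rational(-1, 2705)), Rational(-1, 18622)) = Mul(Add(Rational(4, 9), Rational(-1, 2705)), Rational(-1, 18622)) = Mul(Rational(10811, 24345), Rational(-1, 18622)) = Rational(-10811, 453352590)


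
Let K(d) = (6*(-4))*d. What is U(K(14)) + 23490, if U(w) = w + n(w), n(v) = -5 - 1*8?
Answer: 23141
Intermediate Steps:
n(v) = -13 (n(v) = -5 - 8 = -13)
K(d) = -24*d
U(w) = -13 + w (U(w) = w - 13 = -13 + w)
U(K(14)) + 23490 = (-13 - 24*14) + 23490 = (-13 - 336) + 23490 = -349 + 23490 = 23141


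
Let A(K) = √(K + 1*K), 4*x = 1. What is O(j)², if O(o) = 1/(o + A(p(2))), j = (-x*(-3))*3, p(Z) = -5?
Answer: 16/(9 + 4*I*√10)² ≈ -0.021763 - 0.062722*I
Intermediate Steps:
x = ¼ (x = (¼)*1 = ¼ ≈ 0.25000)
A(K) = √2*√K (A(K) = √(K + K) = √(2*K) = √2*√K)
j = 9/4 (j = (-1*¼*(-3))*3 = -¼*(-3)*3 = (¾)*3 = 9/4 ≈ 2.2500)
O(o) = 1/(o + I*√10) (O(o) = 1/(o + √2*√(-5)) = 1/(o + √2*(I*√5)) = 1/(o + I*√10))
O(j)² = (1/(9/4 + I*√10))² = (9/4 + I*√10)⁻²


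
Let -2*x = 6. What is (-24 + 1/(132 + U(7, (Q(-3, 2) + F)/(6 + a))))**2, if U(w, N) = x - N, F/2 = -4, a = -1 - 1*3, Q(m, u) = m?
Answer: 41654116/72361 ≈ 575.64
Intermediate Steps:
x = -3 (x = -1/2*6 = -3)
a = -4 (a = -1 - 3 = -4)
F = -8 (F = 2*(-4) = -8)
U(w, N) = -3 - N
(-24 + 1/(132 + U(7, (Q(-3, 2) + F)/(6 + a))))**2 = (-24 + 1/(132 + (-3 - (-3 - 8)/(6 - 4))))**2 = (-24 + 1/(132 + (-3 - (-11)/2)))**2 = (-24 + 1/(132 + (-3 - 1*(-11/2))))**2 = (-24 + 1/(132 + (-3 + 11/2)))**2 = (-24 + 1/(132 + 5/2))**2 = (-24 + 1/(269/2))**2 = (-24 + 2/269)**2 = (-6454/269)**2 = 41654116/72361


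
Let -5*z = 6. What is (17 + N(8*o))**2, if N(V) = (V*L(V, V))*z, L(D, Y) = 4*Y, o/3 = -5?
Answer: 4775224609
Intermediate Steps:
o = -15 (o = 3*(-5) = -15)
z = -6/5 (z = -1/5*6 = -6/5 ≈ -1.2000)
N(V) = -24*V**2/5 (N(V) = (V*(4*V))*(-6/5) = (4*V**2)*(-6/5) = -24*V**2/5)
(17 + N(8*o))**2 = (17 - 24*(8*(-15))**2/5)**2 = (17 - 24/5*(-120)**2)**2 = (17 - 24/5*14400)**2 = (17 - 69120)**2 = (-69103)**2 = 4775224609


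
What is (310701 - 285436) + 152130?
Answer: 177395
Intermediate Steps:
(310701 - 285436) + 152130 = 25265 + 152130 = 177395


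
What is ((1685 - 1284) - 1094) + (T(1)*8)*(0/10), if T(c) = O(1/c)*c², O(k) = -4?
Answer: -693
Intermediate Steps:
T(c) = -4*c²
((1685 - 1284) - 1094) + (T(1)*8)*(0/10) = ((1685 - 1284) - 1094) + (-4*1²*8)*(0/10) = (401 - 1094) + (-4*1*8)*(0*(⅒)) = -693 - 4*8*0 = -693 - 32*0 = -693 + 0 = -693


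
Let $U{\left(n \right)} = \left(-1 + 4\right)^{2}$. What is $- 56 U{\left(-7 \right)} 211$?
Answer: $-106344$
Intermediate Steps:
$U{\left(n \right)} = 9$ ($U{\left(n \right)} = 3^{2} = 9$)
$- 56 U{\left(-7 \right)} 211 = \left(-56\right) 9 \cdot 211 = \left(-504\right) 211 = -106344$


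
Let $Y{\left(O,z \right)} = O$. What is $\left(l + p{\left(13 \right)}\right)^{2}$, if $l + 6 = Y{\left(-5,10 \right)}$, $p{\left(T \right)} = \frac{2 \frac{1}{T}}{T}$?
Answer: $\frac{3448449}{28561} \approx 120.74$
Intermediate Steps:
$p{\left(T \right)} = \frac{2}{T^{2}}$
$l = -11$ ($l = -6 - 5 = -11$)
$\left(l + p{\left(13 \right)}\right)^{2} = \left(-11 + \frac{2}{169}\right)^{2} = \left(- \frac{1857}{169}\right)^{2} = \frac{3448449}{28561}$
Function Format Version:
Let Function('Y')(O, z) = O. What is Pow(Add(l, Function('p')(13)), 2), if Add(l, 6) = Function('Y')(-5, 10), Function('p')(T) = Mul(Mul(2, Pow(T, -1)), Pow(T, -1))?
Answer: Rational(3448449, 28561) ≈ 120.74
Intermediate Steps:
Function('p')(T) = Mul(2, Pow(T, -2))
l = -11 (l = Add(-6, -5) = -11)
Pow(Add(l, Function('p')(13)), 2) = Pow(Add(-11, Mul(2, Pow(13, -2))), 2) = Pow(Add(-11, Mul(2, Rational(1, 169))), 2) = Pow(Add(-11, Rational(2, 169)), 2) = Pow(Rational(-1857, 169), 2) = Rational(3448449, 28561)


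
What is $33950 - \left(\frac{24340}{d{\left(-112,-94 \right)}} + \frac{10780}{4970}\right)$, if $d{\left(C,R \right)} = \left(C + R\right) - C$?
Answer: $\frac{114147982}{3337} \approx 34207.0$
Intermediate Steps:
$d{\left(C,R \right)} = R$
$33950 - \left(\frac{24340}{d{\left(-112,-94 \right)}} + \frac{10780}{4970}\right) = 33950 - \left(\frac{24340}{-94} + \frac{10780}{4970}\right) = 33950 - \left(24340 \left(- \frac{1}{94}\right) + 10780 \cdot \frac{1}{4970}\right) = 33950 - \left(- \frac{12170}{47} + \frac{154}{71}\right) = 33950 - - \frac{856832}{3337} = 33950 + \frac{856832}{3337} = \frac{114147982}{3337}$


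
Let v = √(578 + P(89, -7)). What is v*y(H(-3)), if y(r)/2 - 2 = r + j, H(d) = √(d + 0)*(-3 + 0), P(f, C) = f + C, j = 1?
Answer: 12*√165*(1 - I*√3) ≈ 154.14 - 266.98*I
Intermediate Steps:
P(f, C) = C + f
v = 2*√165 (v = √(578 + (-7 + 89)) = √(578 + 82) = √660 = 2*√165 ≈ 25.690)
H(d) = -3*√d (H(d) = √d*(-3) = -3*√d)
y(r) = 6 + 2*r (y(r) = 4 + 2*(r + 1) = 4 + 2*(1 + r) = 4 + (2 + 2*r) = 6 + 2*r)
v*y(H(-3)) = (2*√165)*(6 + 2*(-3*I*√3)) = (2*√165)*(6 - 6*I*√3) = 2*√165*(6 - 6*I*√3)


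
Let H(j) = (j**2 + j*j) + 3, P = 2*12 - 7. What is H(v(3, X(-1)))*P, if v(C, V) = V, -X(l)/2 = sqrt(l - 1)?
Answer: -221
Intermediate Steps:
X(l) = -2*sqrt(-1 + l) (X(l) = -2*sqrt(l - 1) = -2*sqrt(-1 + l))
P = 17 (P = 24 - 7 = 17)
H(j) = 3 + 2*j**2 (H(j) = (j**2 + j**2) + 3 = 2*j**2 + 3 = 3 + 2*j**2)
H(v(3, X(-1)))*P = (3 + 2*(-2*sqrt(-1 - 1))**2)*17 = (3 + 2*(-2*I*sqrt(2))**2)*17 = (3 + 2*(-8))*17 = (3 - 16)*17 = -13*17 = -221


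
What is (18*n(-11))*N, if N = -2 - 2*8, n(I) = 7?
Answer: -2268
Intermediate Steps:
N = -18 (N = -2 - 16 = -18)
(18*n(-11))*N = (18*7)*(-18) = 126*(-18) = -2268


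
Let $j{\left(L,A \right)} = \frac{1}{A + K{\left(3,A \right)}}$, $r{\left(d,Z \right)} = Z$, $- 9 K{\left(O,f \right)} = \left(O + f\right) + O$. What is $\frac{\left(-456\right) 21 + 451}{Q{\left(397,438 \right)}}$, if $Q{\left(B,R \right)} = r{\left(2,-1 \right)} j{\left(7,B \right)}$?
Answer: $\frac{28926250}{9} \approx 3.214 \cdot 10^{6}$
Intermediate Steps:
$K{\left(O,f \right)} = - \frac{2 O}{9} - \frac{f}{9}$ ($K{\left(O,f \right)} = - \frac{\left(O + f\right) + O}{9} = - \frac{f + 2 O}{9} = - \frac{2 O}{9} - \frac{f}{9}$)
$j{\left(L,A \right)} = \frac{1}{- \frac{2}{3} + \frac{8 A}{9}}$ ($j{\left(L,A \right)} = \frac{1}{A - \left(\frac{2}{3} + \frac{A}{9}\right)} = \frac{1}{- \frac{2}{3} + \frac{8 A}{9}}$)
$Q{\left(B,R \right)} = - \frac{9}{2 \left(-3 + 4 B\right)}$
$\frac{\left(-456\right) 21 + 451}{Q{\left(397,438 \right)}} = \frac{\left(-456\right) 21 + 451}{\left(-9\right) \frac{1}{-6 + 8 \cdot 397}} = \frac{-9576 + 451}{\left(-9\right) \frac{1}{-6 + 3176}} = - \frac{9125}{\left(-9\right) \frac{1}{3170}} = - \frac{9125}{- \frac{9}{3170}} = \left(-9125\right) \left(- \frac{3170}{9}\right) = \frac{28926250}{9}$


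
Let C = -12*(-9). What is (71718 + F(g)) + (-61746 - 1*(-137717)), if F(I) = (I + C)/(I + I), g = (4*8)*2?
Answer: 4726091/32 ≈ 1.4769e+5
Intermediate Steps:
C = 108
g = 64 (g = 32*2 = 64)
F(I) = (108 + I)/(2*I) (F(I) = (I + 108)/(I + I) = (108 + I)/((2*I)) = (108 + I)*(1/(2*I)) = (108 + I)/(2*I))
(71718 + F(g)) + (-61746 - 1*(-137717)) = (71718 + (1/2)*(108 + 64)/64) + (-61746 - 1*(-137717)) = (71718 + (1/2)*(1/64)*172) + (-61746 + 137717) = (71718 + 43/32) + 75971 = 2295019/32 + 75971 = 4726091/32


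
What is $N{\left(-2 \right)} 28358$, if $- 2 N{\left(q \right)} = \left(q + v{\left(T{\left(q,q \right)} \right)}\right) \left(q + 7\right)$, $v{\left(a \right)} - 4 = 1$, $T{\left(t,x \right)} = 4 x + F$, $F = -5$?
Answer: $-212685$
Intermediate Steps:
$T{\left(t,x \right)} = -5 + 4 x$ ($T{\left(t,x \right)} = 4 x - 5 = -5 + 4 x$)
$v{\left(a \right)} = 5$ ($v{\left(a \right)} = 4 + 1 = 5$)
$N{\left(q \right)} = - \frac{\left(5 + q\right) \left(7 + q\right)}{2}$ ($N{\left(q \right)} = - \frac{\left(q + 5\right) \left(q + 7\right)}{2} = - \frac{\left(5 + q\right) \left(7 + q\right)}{2}$)
$N{\left(-2 \right)} 28358 = \left(- \frac{35}{2} - -12 - \frac{\left(-2\right)^{2}}{2}\right) 28358 = \left(- \frac{35}{2} + 12 - 2\right) 28358 = \left(- \frac{15}{2}\right) 28358 = -212685$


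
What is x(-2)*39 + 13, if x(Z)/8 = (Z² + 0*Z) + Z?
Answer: 637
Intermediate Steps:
x(Z) = 8*Z + 8*Z² (x(Z) = 8*((Z² + 0*Z) + Z) = 8*((Z² + 0) + Z) = 8*(Z² + Z) = 8*(Z + Z²) = 8*Z + 8*Z²)
x(-2)*39 + 13 = (8*(-2)*(1 - 2))*39 + 13 = (8*(-2)*(-1))*39 + 13 = 16*39 + 13 = 624 + 13 = 637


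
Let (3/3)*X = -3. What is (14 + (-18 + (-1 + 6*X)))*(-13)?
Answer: 299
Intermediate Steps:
X = -3
(14 + (-18 + (-1 + 6*X)))*(-13) = (14 + (-18 + (-1 + 6*(-3))))*(-13) = (14 + (-18 + (-1 - 18)))*(-13) = (14 + (-18 - 19))*(-13) = (14 - 37)*(-13) = -23*(-13) = 299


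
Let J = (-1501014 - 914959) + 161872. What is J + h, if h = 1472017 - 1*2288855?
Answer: -3070939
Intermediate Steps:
h = -816838 (h = 1472017 - 2288855 = -816838)
J = -2254101 (J = -2415973 + 161872 = -2254101)
J + h = -2254101 - 816838 = -3070939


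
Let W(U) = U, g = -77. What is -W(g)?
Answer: 77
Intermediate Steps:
-W(g) = -1*(-77) = 77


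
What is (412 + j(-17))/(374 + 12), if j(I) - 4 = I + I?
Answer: 191/193 ≈ 0.98964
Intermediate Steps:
j(I) = 4 + 2*I (j(I) = 4 + (I + I) = 4 + 2*I)
(412 + j(-17))/(374 + 12) = (412 + (4 + 2*(-17)))/(374 + 12) = (412 + (4 - 34))/386 = (412 - 30)*(1/386) = 382*(1/386) = 191/193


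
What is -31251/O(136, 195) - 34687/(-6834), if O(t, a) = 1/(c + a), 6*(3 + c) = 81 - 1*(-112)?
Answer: -23937545509/3417 ≈ -7.0054e+6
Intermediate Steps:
c = 175/6 (c = -3 + (81 - 1*(-112))/6 = -3 + (81 + 112)/6 = -3 + (⅙)*193 = -3 + 193/6 = 175/6 ≈ 29.167)
O(t, a) = 1/(175/6 + a)
-31251/O(136, 195) - 34687/(-6834) = -31251/(6/(175 + 6*195)) - 34687/(-6834) = -31251/(6/(175 + 1170)) - 34687*(-1/6834) = -31251/(6/1345) + 34687/6834 = -31251/(6*(1/1345)) + 34687/6834 = -31251/6/1345 + 34687/6834 = -31251*1345/6 + 34687/6834 = -14010865/2 + 34687/6834 = -23937545509/3417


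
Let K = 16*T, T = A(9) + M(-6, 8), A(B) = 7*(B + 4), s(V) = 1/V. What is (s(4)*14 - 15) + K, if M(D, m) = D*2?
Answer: 2505/2 ≈ 1252.5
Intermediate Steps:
s(V) = 1/V
M(D, m) = 2*D
A(B) = 28 + 7*B (A(B) = 7*(4 + B) = 28 + 7*B)
T = 79 (T = (28 + 7*9) + 2*(-6) = (28 + 63) - 12 = 91 - 12 = 79)
K = 1264 (K = 16*79 = 1264)
(s(4)*14 - 15) + K = (14/4 - 15) + 1264 = ((¼)*14 - 15) + 1264 = (7/2 - 15) + 1264 = -23/2 + 1264 = 2505/2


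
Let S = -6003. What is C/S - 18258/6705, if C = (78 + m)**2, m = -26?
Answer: -14192566/4472235 ≈ -3.1735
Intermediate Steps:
C = 2704 (C = (78 - 26)**2 = 52**2 = 2704)
C/S - 18258/6705 = 2704/(-6003) - 18258/6705 = 2704*(-1/6003) - 18258*1/6705 = -2704/6003 - 6086/2235 = -14192566/4472235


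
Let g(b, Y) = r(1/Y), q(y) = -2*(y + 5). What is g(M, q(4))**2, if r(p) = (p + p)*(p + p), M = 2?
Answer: 1/6561 ≈ 0.00015242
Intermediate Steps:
q(y) = -10 - 2*y (q(y) = -2*(5 + y) = -10 - 2*y)
r(p) = 4*p**2 (r(p) = (2*p)*(2*p) = 4*p**2)
g(b, Y) = 4/Y**2 (g(b, Y) = 4*(1/Y)**2 = 4/Y**2)
g(M, q(4))**2 = (4/(-10 - 2*4)**2)**2 = (4/(-10 - 8)**2)**2 = (4/(-18)**2)**2 = (4*(1/324))**2 = (1/81)**2 = 1/6561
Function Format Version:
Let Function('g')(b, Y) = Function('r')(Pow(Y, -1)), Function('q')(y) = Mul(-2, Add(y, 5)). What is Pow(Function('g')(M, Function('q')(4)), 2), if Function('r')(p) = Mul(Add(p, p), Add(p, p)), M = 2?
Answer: Rational(1, 6561) ≈ 0.00015242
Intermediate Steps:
Function('q')(y) = Add(-10, Mul(-2, y)) (Function('q')(y) = Mul(-2, Add(5, y)) = Add(-10, Mul(-2, y)))
Function('r')(p) = Mul(4, Pow(p, 2)) (Function('r')(p) = Mul(Mul(2, p), Mul(2, p)) = Mul(4, Pow(p, 2)))
Function('g')(b, Y) = Mul(4, Pow(Y, -2)) (Function('g')(b, Y) = Mul(4, Pow(Pow(Y, -1), 2)) = Mul(4, Pow(Y, -2)))
Pow(Function('g')(M, Function('q')(4)), 2) = Pow(Mul(4, Pow(Add(-10, Mul(-2, 4)), -2)), 2) = Pow(Mul(4, Pow(Add(-10, -8), -2)), 2) = Pow(Mul(4, Pow(-18, -2)), 2) = Pow(Mul(4, Rational(1, 324)), 2) = Pow(Rational(1, 81), 2) = Rational(1, 6561)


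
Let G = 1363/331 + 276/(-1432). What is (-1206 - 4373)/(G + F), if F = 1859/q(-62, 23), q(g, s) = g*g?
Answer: -1270634857324/1004094921 ≈ -1265.5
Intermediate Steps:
q(g, s) = g²
F = 1859/3844 (F = 1859/((-62)²) = 1859/3844 ≈ 0.48361)
G = 465115/118498 (G = 1363*(1/331) + 276*(-1/1432) = 1363/331 - 69/358 = 465115/118498 ≈ 3.9251)
(-1206 - 4373)/(G + F) = (-1206 - 4373)/(465115/118498 + 1859/3844) = -5579/1004094921/227753156 = -5579*227753156/1004094921 = -1270634857324/1004094921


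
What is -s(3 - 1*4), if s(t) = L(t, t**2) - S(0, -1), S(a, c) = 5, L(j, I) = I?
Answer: 4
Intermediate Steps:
s(t) = -5 + t**2 (s(t) = t**2 - 1*5 = t**2 - 5 = -5 + t**2)
-s(3 - 1*4) = -(-5 + (3 - 1*4)**2) = -(-5 + (3 - 4)**2) = -(-5 + (-1)**2) = -(-5 + 1) = -1*(-4) = 4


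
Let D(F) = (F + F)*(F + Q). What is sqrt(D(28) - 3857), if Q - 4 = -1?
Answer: I*sqrt(2121) ≈ 46.054*I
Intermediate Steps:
Q = 3 (Q = 4 - 1 = 3)
D(F) = 2*F*(3 + F) (D(F) = (F + F)*(F + 3) = (2*F)*(3 + F) = 2*F*(3 + F))
sqrt(D(28) - 3857) = sqrt(2*28*(3 + 28) - 3857) = sqrt(2*28*31 - 3857) = sqrt(1736 - 3857) = sqrt(-2121) = I*sqrt(2121)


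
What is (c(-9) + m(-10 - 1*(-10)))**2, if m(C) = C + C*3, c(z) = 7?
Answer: 49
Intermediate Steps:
m(C) = 4*C (m(C) = C + 3*C = 4*C)
(c(-9) + m(-10 - 1*(-10)))**2 = (7 + 4*(-10 - 1*(-10)))**2 = (7 + 4*(-10 + 10))**2 = (7 + 4*0)**2 = (7 + 0)**2 = 7**2 = 49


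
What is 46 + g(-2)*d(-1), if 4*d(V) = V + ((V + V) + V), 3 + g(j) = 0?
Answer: 49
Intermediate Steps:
g(j) = -3 (g(j) = -3 + 0 = -3)
d(V) = V (d(V) = (V + ((V + V) + V))/4 = (V + (2*V + V))/4 = (V + 3*V)/4 = (4*V)/4 = V)
46 + g(-2)*d(-1) = 46 - 3*(-1) = 46 + 3 = 49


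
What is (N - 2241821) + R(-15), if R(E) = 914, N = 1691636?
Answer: -549271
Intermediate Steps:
(N - 2241821) + R(-15) = (1691636 - 2241821) + 914 = -550185 + 914 = -549271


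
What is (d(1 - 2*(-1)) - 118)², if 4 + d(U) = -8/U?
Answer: 139876/9 ≈ 15542.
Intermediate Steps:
d(U) = -4 - 8/U
(d(1 - 2*(-1)) - 118)² = ((-4 - 8/(1 - 2*(-1))) - 118)² = ((-4 - 8/(1 + 2)) - 118)² = ((-4 - 8/3) - 118)² = (-20/3 - 118)² = (-374/3)² = 139876/9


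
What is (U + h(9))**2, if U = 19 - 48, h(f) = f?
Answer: 400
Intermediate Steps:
U = -29
(U + h(9))**2 = (-29 + 9)**2 = (-20)**2 = 400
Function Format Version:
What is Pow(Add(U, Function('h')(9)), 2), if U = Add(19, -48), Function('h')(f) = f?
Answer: 400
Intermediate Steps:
U = -29
Pow(Add(U, Function('h')(9)), 2) = Pow(Add(-29, 9), 2) = Pow(-20, 2) = 400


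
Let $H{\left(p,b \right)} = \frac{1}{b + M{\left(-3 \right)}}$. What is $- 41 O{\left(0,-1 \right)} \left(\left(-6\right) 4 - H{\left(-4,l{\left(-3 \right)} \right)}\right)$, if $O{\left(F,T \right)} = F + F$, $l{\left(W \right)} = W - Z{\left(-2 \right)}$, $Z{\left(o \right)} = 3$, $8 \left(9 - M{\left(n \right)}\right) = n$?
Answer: $0$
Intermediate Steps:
$M{\left(n \right)} = 9 - \frac{n}{8}$
$l{\left(W \right)} = -3 + W$ ($l{\left(W \right)} = W - 3 = -3 + W$)
$H{\left(p,b \right)} = \frac{1}{\frac{75}{8} + b}$ ($H{\left(p,b \right)} = \frac{1}{b + \left(9 - - \frac{3}{8}\right)} = \frac{1}{b + \left(9 + \frac{3}{8}\right)} = \frac{1}{b + \frac{75}{8}} = \frac{1}{\frac{75}{8} + b}$)
$O{\left(F,T \right)} = 2 F$
$- 41 O{\left(0,-1 \right)} \left(\left(-6\right) 4 - H{\left(-4,l{\left(-3 \right)} \right)}\right) = - 41 \cdot 2 \cdot 0 \left(\left(-6\right) 4 - \frac{8}{75 + 8 \left(-3 - 3\right)}\right) = \left(-41\right) 0 \left(-24 - \frac{8}{75 + 8 \left(-6\right)}\right) = 0 \left(-24 - \frac{8}{75 - 48}\right) = 0 \left(-24 - \frac{8}{27}\right) = 0 \left(- \frac{656}{27}\right) = 0$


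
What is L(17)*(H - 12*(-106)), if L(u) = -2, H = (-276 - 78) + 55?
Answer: -1946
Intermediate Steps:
H = -299 (H = -354 + 55 = -299)
L(17)*(H - 12*(-106)) = -2*(-299 - 12*(-106)) = -2*(-299 + 1272) = -2*973 = -1946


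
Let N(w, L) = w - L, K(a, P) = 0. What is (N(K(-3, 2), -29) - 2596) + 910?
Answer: -1657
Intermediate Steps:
(N(K(-3, 2), -29) - 2596) + 910 = ((0 - 1*(-29)) - 2596) + 910 = ((0 + 29) - 2596) + 910 = (29 - 2596) + 910 = -2567 + 910 = -1657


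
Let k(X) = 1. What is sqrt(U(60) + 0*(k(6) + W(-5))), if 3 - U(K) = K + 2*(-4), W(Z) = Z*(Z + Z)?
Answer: 7*I ≈ 7.0*I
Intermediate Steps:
W(Z) = 2*Z**2 (W(Z) = Z*(2*Z) = 2*Z**2)
U(K) = 11 - K (U(K) = 3 - (K + 2*(-4)) = 3 - (K - 8) = 3 - (-8 + K) = 3 + (8 - K) = 11 - K)
sqrt(U(60) + 0*(k(6) + W(-5))) = sqrt((11 - 1*60) + 0*(1 + 2*(-5)**2)) = sqrt((11 - 60) + 0*(1 + 2*25)) = sqrt(-49 + 0*(1 + 50)) = sqrt(-49 + 0*51) = sqrt(-49 + 0) = sqrt(-49) = 7*I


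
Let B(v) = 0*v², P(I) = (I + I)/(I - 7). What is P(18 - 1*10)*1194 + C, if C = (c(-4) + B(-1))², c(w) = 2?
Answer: 19108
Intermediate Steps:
P(I) = 2*I/(-7 + I) (P(I) = (2*I)/(-7 + I) = 2*I/(-7 + I))
B(v) = 0
C = 4 (C = (2 + 0)² = 2² = 4)
P(18 - 1*10)*1194 + C = (2*(18 - 1*10)/(-7 + (18 - 1*10)))*1194 + 4 = (2*(18 - 10)/(-7 + (18 - 10)))*1194 + 4 = (2*8/(-7 + 8))*1194 + 4 = (2*8/1)*1194 + 4 = (2*8*1)*1194 + 4 = 16*1194 + 4 = 19104 + 4 = 19108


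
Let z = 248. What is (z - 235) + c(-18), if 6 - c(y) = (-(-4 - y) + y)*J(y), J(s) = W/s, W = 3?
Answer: 41/3 ≈ 13.667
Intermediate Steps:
J(s) = 3/s
c(y) = 6 - 3*(4 + 2*y)/y (c(y) = 6 - (-(-4 - y) + y)*3/y = 6 - ((4 + y) + y)*3/y = 6 - (4 + 2*y)*3/y = 6 - 3*(4 + 2*y)/y)
(z - 235) + c(-18) = (248 - 235) - 12/(-18) = 13 - 12*(-1/18) = 13 + ⅔ = 41/3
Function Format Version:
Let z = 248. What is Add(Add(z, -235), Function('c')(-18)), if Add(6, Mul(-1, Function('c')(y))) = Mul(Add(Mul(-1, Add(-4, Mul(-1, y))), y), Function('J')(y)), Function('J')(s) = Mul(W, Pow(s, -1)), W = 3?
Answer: Rational(41, 3) ≈ 13.667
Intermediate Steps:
Function('J')(s) = Mul(3, Pow(s, -1))
Function('c')(y) = Add(6, Mul(-3, Pow(y, -1), Add(4, Mul(2, y)))) (Function('c')(y) = Add(6, Mul(-1, Mul(Add(Mul(-1, Add(-4, Mul(-1, y))), y), Mul(3, Pow(y, -1))))) = Add(6, Mul(-1, Mul(Add(Add(4, y), y), Mul(3, Pow(y, -1))))) = Add(6, Mul(-1, Mul(Add(4, Mul(2, y)), Mul(3, Pow(y, -1))))) = Add(6, Mul(-1, Mul(3, Pow(y, -1), Add(4, Mul(2, y))))) = Add(6, Mul(-3, Pow(y, -1), Add(4, Mul(2, y)))))
Add(Add(z, -235), Function('c')(-18)) = Add(Add(248, -235), Mul(-12, Pow(-18, -1))) = Add(13, Mul(-12, Rational(-1, 18))) = Add(13, Rational(2, 3)) = Rational(41, 3)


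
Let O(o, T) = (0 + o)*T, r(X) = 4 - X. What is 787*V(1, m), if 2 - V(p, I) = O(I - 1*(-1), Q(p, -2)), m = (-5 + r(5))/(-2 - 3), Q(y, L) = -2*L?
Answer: -26758/5 ≈ -5351.6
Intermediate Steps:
m = 6/5 (m = (-5 + (4 - 1*5))/(-2 - 3) = (-5 + (4 - 5))/(-5) = (-5 - 1)*(-⅕) = -6*(-⅕) = 6/5 ≈ 1.2000)
O(o, T) = T*o (O(o, T) = o*T = T*o)
V(p, I) = -2 - 4*I (V(p, I) = 2 - (-2*(-2))*(I - 1*(-1)) = 2 - 4*(I + 1) = 2 - 4*(1 + I) = 2 - (4 + 4*I) = 2 + (-4 - 4*I) = -2 - 4*I)
787*V(1, m) = 787*(-2 - 4*6/5) = 787*(-2 - 24/5) = 787*(-34/5) = -26758/5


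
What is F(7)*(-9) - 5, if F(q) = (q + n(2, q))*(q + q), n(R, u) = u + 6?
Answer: -2525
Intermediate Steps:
n(R, u) = 6 + u
F(q) = 2*q*(6 + 2*q) (F(q) = (q + (6 + q))*(q + q) = (6 + 2*q)*(2*q) = 2*q*(6 + 2*q))
F(7)*(-9) - 5 = (4*7*(3 + 7))*(-9) - 5 = (4*7*10)*(-9) - 5 = 280*(-9) - 5 = -2520 - 5 = -2525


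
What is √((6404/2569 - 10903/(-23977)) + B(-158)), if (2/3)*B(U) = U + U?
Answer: I*√1787257729542551511/61596913 ≈ 21.704*I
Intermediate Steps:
B(U) = 3*U (B(U) = 3*(U + U)/2 = 3*(2*U)/2 = 3*U)
√((6404/2569 - 10903/(-23977)) + B(-158)) = √((6404/2569 - 10903/(-23977)) + 3*(-158)) = √((6404*(1/2569) - 10903*(-1/23977)) - 474) = √((6404/2569 + 10903/23977) - 474) = √(181558515/61596913 - 474) = √(-29015378247/61596913) = I*√1787257729542551511/61596913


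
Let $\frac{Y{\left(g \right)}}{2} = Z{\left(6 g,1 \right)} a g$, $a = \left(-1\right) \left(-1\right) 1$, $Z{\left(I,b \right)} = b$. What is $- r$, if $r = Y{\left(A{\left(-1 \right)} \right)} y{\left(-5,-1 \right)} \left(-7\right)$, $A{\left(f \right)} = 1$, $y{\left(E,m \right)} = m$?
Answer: $-14$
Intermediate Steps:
$a = 1$ ($a = 1 \cdot 1 = 1$)
$Y{\left(g \right)} = 2 g$ ($Y{\left(g \right)} = 2 \cdot 1 \cdot 1 g = 2 \cdot 1 g = 2 g$)
$r = 14$ ($r = 2 \cdot 1 \left(-1\right) \left(-7\right) = 2 \left(-1\right) \left(-7\right) = \left(-2\right) \left(-7\right) = 14$)
$- r = \left(-1\right) 14 = -14$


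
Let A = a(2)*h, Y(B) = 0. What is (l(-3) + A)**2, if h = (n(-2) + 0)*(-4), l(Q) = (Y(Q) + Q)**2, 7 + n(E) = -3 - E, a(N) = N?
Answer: 5329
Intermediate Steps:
n(E) = -10 - E (n(E) = -7 + (-3 - E) = -10 - E)
l(Q) = Q**2 (l(Q) = (0 + Q)**2 = Q**2)
h = 32 (h = ((-10 - 1*(-2)) + 0)*(-4) = ((-10 + 2) + 0)*(-4) = (-8 + 0)*(-4) = -8*(-4) = 32)
A = 64 (A = 2*32 = 64)
(l(-3) + A)**2 = ((-3)**2 + 64)**2 = (9 + 64)**2 = 73**2 = 5329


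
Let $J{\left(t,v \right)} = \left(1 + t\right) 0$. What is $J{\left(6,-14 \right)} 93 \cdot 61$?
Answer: $0$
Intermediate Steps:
$J{\left(t,v \right)} = 0$
$J{\left(6,-14 \right)} 93 \cdot 61 = 0 \cdot 93 \cdot 61 = 0 \cdot 61 = 0$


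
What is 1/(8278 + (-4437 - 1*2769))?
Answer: 1/1072 ≈ 0.00093284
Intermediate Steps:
1/(8278 + (-4437 - 1*2769)) = 1/(8278 + (-4437 - 2769)) = 1/(8278 - 7206) = 1/1072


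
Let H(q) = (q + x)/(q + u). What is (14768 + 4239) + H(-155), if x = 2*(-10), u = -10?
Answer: 627266/33 ≈ 19008.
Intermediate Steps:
x = -20
H(q) = (-20 + q)/(-10 + q) (H(q) = (q - 20)/(q - 10) = (-20 + q)/(-10 + q))
(14768 + 4239) + H(-155) = (14768 + 4239) + (-20 - 155)/(-10 - 155) = 19007 - 175/(-165) = 19007 - 1/165*(-175) = 19007 + 35/33 = 627266/33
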